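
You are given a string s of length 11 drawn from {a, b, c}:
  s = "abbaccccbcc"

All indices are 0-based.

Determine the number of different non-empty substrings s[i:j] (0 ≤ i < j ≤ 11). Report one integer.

sorted suffixes:
  #0 SA[0]=0  'abbaccccbcc'
  #1 SA[1]=3  'accccbcc'
  #2 SA[2]=2  'baccccbcc'
  #3 SA[3]=1  'bbaccccbcc'
  #4 SA[4]=8  'bcc'
  #5 SA[5]=10  'c'
  #6 SA[6]=7  'cbcc'
  #7 SA[7]=9  'cc'
  #8 SA[8]=6  'ccbcc'
  #9 SA[9]=5  'cccbcc'
  #10 SA[10]=4  'ccccbcc'

SA = [0, 3, 2, 1, 8, 10, 7, 9, 6, 5, 4]
[i] adj suffixes → lcp
  [1] 0/3 → 1 ('a')
  [2] 3/2 → 0 ('')
  [3] 2/1 → 1 ('b')
  [4] 1/8 → 1 ('b')
  [5] 8/10 → 0 ('')
  [6] 10/7 → 1 ('c')
  [7] 7/9 → 1 ('c')
  [8] 9/6 → 2 ('cc')
  [9] 6/5 → 2 ('cc')
  [10] 5/4 → 3 ('ccc')

n(n+1)/2 = 11·12/2 = 66
Σ LCP = 0 + 1 + 0 + 1 + 1 + 0 + 1 + 1 + 2 + 2 + 3 = 12
distinct = 66 − 12 = 54

54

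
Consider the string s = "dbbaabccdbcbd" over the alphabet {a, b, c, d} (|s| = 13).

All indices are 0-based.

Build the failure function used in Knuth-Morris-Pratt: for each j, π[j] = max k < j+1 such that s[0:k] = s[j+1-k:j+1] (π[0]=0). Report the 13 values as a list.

π[0] = 0
j=1 s[j]='b': π[1]=0 (border '')
j=2 s[j]='b': π[2]=0 (border '')
j=3 s[j]='a': π[3]=0 (border '')
j=4 s[j]='a': π[4]=0 (border '')
j=5 s[j]='b': π[5]=0 (border '')
j=6 s[j]='c': π[6]=0 (border '')
j=7 s[j]='c': π[7]=0 (border '')
j=8 s[j]='d': π[8]=1 (border 'd')
j=9 s[j]='b': π[9]=2 (border 'db')
j=10 s[j]='c': k: 2→0; π[10]=0 (border '')
j=11 s[j]='b': π[11]=0 (border '')
j=12 s[j]='d': π[12]=1 (border 'd')

[0, 0, 0, 0, 0, 0, 0, 0, 1, 2, 0, 0, 1]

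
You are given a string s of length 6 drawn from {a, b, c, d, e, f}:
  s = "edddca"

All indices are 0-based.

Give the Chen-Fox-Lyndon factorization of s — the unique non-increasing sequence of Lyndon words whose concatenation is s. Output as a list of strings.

emit factor 1: 'e' (i=0, period=1)
emit factor 2: 'd' (i=1, period=1)
emit factor 3: 'd' (i=2, period=1)
emit factor 4: 'd' (i=3, period=1)
emit factor 5: 'c' (i=4, period=1)
emit factor 6: 'a' (i=5, period=1)

["e", "d", "d", "d", "c", "a"]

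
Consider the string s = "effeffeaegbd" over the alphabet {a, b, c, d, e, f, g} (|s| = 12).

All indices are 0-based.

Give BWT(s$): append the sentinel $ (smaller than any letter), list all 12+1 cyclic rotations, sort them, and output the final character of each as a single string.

rank  rotation       last
    0  $effeffeaegbd  d
    1  aegbd$effeffe  e
    2  bd$effeffeaeg  g
    3  d$effeffeaegb  b
    4  eaegbd$effeff  f
    5  effeaegbd$eff  f
    6  effeffeaegbd$  $
    7  egbd$effeffea  a
    8  feaegbd$effef  f
    9  feffeaegbd$ef  f
   10  ffeaegbd$effe  e
   11  ffeffeaegbd$e  e
   12  gbd$effeffeae  e

degbff$affeee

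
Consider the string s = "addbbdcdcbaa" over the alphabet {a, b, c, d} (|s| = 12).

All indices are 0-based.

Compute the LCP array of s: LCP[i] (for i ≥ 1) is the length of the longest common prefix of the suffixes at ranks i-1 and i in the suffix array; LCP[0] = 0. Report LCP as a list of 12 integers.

[0, 1, 1, 0, 1, 1, 0, 1, 0, 1, 2, 1]

sorted suffixes:
  #0 SA[0]=11  'a'
  #1 SA[1]=10  'aa'
  #2 SA[2]=0  'addbbdcdcbaa'
  #3 SA[3]=9  'baa'
  #4 SA[4]=3  'bbdcdcbaa'
  #5 SA[5]=4  'bdcdcbaa'
  #6 SA[6]=8  'cbaa'
  #7 SA[7]=6  'cdcbaa'
  #8 SA[8]=2  'dbbdcdcbaa'
  #9 SA[9]=7  'dcbaa'
  #10 SA[10]=5  'dcdcbaa'
  #11 SA[11]=1  'ddbbdcdcbaa'

SA = [11, 10, 0, 9, 3, 4, 8, 6, 2, 7, 5, 1]
[i] adj suffixes → lcp
  [1] 11/10 → 1 ('a')
  [2] 10/0 → 1 ('a')
  [3] 0/9 → 0 ('')
  [4] 9/3 → 1 ('b')
  [5] 3/4 → 1 ('b')
  [6] 4/8 → 0 ('')
  [7] 8/6 → 1 ('c')
  [8] 6/2 → 0 ('')
  [9] 2/7 → 1 ('d')
  [10] 7/5 → 2 ('dc')
  [11] 5/1 → 1 ('d')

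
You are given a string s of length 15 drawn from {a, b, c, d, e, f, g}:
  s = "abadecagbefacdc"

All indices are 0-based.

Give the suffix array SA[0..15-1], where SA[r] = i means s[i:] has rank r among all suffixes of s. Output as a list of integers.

rank | idx | suffix
   0 |   0 | abadecagbefacdc
   1 |  11 | acdc
   2 |   2 | adecagbefacdc
   3 |   6 | agbefacdc
   4 |   1 | badecagbefacdc
   5 |   8 | befacdc
   6 |  14 | c
   7 |   5 | cagbefacdc
   8 |  12 | cdc
   9 |  13 | dc
  10 |   3 | decagbefacdc
  11 |   4 | ecagbefacdc
  12 |   9 | efacdc
  13 |  10 | facdc
  14 |   7 | gbefacdc

[0, 11, 2, 6, 1, 8, 14, 5, 12, 13, 3, 4, 9, 10, 7]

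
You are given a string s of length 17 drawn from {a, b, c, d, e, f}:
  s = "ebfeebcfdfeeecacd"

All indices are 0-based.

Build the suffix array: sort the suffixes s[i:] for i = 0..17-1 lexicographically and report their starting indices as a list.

sorted suffixes:
  #0 SA[0]=14  'acd'
  #1 SA[1]=5  'bcfdfeeecacd'
  #2 SA[2]=1  'bfeebcfdfeeecacd'
  #3 SA[3]=13  'cacd'
  #4 SA[4]=15  'cd'
  #5 SA[5]=6  'cfdfeeecacd'
  #6 SA[6]=16  'd'
  #7 SA[7]=8  'dfeeecacd'
  #8 SA[8]=4  'ebcfdfeeecacd'
  #9 SA[9]=0  'ebfeebcfdfeeecacd'
  #10 SA[10]=12  'ecacd'
  #11 SA[11]=3  'eebcfdfeeecacd'
  #12 SA[12]=11  'eecacd'
  #13 SA[13]=10  'eeecacd'
  #14 SA[14]=7  'fdfeeecacd'
  #15 SA[15]=2  'feebcfdfeeecacd'
  #16 SA[16]=9  'feeecacd'

[14, 5, 1, 13, 15, 6, 16, 8, 4, 0, 12, 3, 11, 10, 7, 2, 9]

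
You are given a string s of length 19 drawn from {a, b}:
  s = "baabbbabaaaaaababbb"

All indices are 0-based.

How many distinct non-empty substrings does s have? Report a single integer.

rank→(start, suffix):
  0 → (8, 'aaaaaababbb')
  1 → (9, 'aaaaababbb')
  2 → (10, 'aaaababbb')
  3 → (11, 'aaababbb')
  4 → (12, 'aababbb')
  5 → (1, 'aabbbabaaaaaababbb')
  6 → (6, 'abaaaaaababbb')
  7 → (13, 'ababbb')
  8 → (15, 'abbb')
  9 → (2, 'abbbabaaaaaababbb')
  10 → (18, 'b')
  11 → (7, 'baaaaaababbb')
  12 → (0, 'baabbbabaaaaaababbb')
  13 → (5, 'babaaaaaababbb')
  14 → (14, 'babbb')
  15 → (17, 'bb')
  16 → (4, 'bbabaaaaaababbb')
  17 → (16, 'bbb')
  18 → (3, 'bbbabaaaaaababbb')

SA = [8, 9, 10, 11, 12, 1, 6, 13, 15, 2, 18, 7, 0, 5, 14, 17, 4, 16, 3]
[i] adj suffixes → lcp
  [1] 8/9 → 5 ('aaaaa')
  [2] 9/10 → 4 ('aaaa')
  [3] 10/11 → 3 ('aaa')
  [4] 11/12 → 2 ('aa')
  [5] 12/1 → 3 ('aab')
  [6] 1/6 → 1 ('a')
  [7] 6/13 → 3 ('aba')
  [8] 13/15 → 2 ('ab')
  [9] 15/2 → 4 ('abbb')
  [10] 2/18 → 0 ('')
  [11] 18/7 → 1 ('b')
  [12] 7/0 → 3 ('baa')
  [13] 0/5 → 2 ('ba')
  [14] 5/14 → 3 ('bab')
  [15] 14/17 → 1 ('b')
  [16] 17/4 → 2 ('bb')
  [17] 4/16 → 2 ('bb')
  [18] 16/3 → 3 ('bbb')

n(n+1)/2 = 19·20/2 = 190
Σ LCP = 0 + 5 + 4 + 3 + 2 + 3 + 1 + 3 + 2 + 4 + 0 + 1 + 3 + 2 + 3 + 1 + 2 + 2 + 3 = 44
distinct = 190 − 44 = 146

146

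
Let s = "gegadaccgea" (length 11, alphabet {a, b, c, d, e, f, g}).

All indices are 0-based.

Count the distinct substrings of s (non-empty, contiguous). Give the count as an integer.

59

rank→(start, suffix):
  0 → (10, 'a')
  1 → (5, 'accgea')
  2 → (3, 'adaccgea')
  3 → (6, 'ccgea')
  4 → (7, 'cgea')
  5 → (4, 'daccgea')
  6 → (9, 'ea')
  7 → (1, 'egadaccgea')
  8 → (2, 'gadaccgea')
  9 → (8, 'gea')
  10 → (0, 'gegadaccgea')

SA = [10, 5, 3, 6, 7, 4, 9, 1, 2, 8, 0]
[i] adj suffixes → lcp
  [1] 10/5 → 1 ('a')
  [2] 5/3 → 1 ('a')
  [3] 3/6 → 0 ('')
  [4] 6/7 → 1 ('c')
  [5] 7/4 → 0 ('')
  [6] 4/9 → 0 ('')
  [7] 9/1 → 1 ('e')
  [8] 1/2 → 0 ('')
  [9] 2/8 → 1 ('g')
  [10] 8/0 → 2 ('ge')

n(n+1)/2 = 11·12/2 = 66
Σ LCP = 0 + 1 + 1 + 0 + 1 + 0 + 0 + 1 + 0 + 1 + 2 = 7
distinct = 66 − 7 = 59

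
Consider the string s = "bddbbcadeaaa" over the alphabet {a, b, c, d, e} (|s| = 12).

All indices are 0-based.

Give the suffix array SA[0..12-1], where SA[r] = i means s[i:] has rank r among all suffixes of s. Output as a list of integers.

[11, 10, 9, 6, 3, 4, 0, 5, 2, 1, 7, 8]

rank | idx | suffix
   0 |  11 | a
   1 |  10 | aa
   2 |   9 | aaa
   3 |   6 | adeaaa
   4 |   3 | bbcadeaaa
   5 |   4 | bcadeaaa
   6 |   0 | bddbbcadeaaa
   7 |   5 | cadeaaa
   8 |   2 | dbbcadeaaa
   9 |   1 | ddbbcadeaaa
  10 |   7 | deaaa
  11 |   8 | eaaa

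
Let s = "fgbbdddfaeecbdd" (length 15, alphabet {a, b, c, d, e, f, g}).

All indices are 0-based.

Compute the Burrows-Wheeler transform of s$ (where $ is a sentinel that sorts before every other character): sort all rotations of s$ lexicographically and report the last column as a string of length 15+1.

rank  rotation          last
    0  $fgbbdddfaeecbdd  d
    1  aeecbdd$fgbbdddf  f
    2  bbdddfaeecbdd$fg  g
    3  bdd$fgbbdddfaeec  c
    4  bdddfaeecbdd$fgb  b
    5  cbdd$fgbbdddfaee  e
    6  d$fgbbdddfaeecbd  d
    7  dd$fgbbdddfaeecb  b
    8  dddfaeecbdd$fgbb  b
    9  ddfaeecbdd$fgbbd  d
   10  dfaeecbdd$fgbbdd  d
   11  ecbdd$fgbbdddfae  e
   12  eecbdd$fgbbdddfa  a
   13  faeecbdd$fgbbddd  d
   14  fgbbdddfaeecbdd$  $
   15  gbbdddfaeecbdd$f  f

dfgcbedbbddead$f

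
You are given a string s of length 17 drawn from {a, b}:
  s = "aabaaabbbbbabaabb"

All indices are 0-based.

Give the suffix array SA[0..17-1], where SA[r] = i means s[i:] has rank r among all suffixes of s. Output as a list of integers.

[3, 0, 13, 4, 1, 11, 14, 5, 16, 2, 12, 10, 15, 9, 8, 7, 6]

sorted suffixes:
  #0 SA[0]=3  'aaabbbbbabaabb'
  #1 SA[1]=0  'aabaaabbbbbabaabb'
  #2 SA[2]=13  'aabb'
  #3 SA[3]=4  'aabbbbbabaabb'
  #4 SA[4]=1  'abaaabbbbbabaabb'
  #5 SA[5]=11  'abaabb'
  #6 SA[6]=14  'abb'
  #7 SA[7]=5  'abbbbbabaabb'
  #8 SA[8]=16  'b'
  #9 SA[9]=2  'baaabbbbbabaabb'
  #10 SA[10]=12  'baabb'
  #11 SA[11]=10  'babaabb'
  #12 SA[12]=15  'bb'
  #13 SA[13]=9  'bbabaabb'
  #14 SA[14]=8  'bbbabaabb'
  #15 SA[15]=7  'bbbbabaabb'
  #16 SA[16]=6  'bbbbbabaabb'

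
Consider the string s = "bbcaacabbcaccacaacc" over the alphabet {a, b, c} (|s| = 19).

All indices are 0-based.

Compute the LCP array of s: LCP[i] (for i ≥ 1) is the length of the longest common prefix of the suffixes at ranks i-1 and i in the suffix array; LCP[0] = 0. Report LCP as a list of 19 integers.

sorted suffixes:
  #0 SA[0]=3  'aacabbcaccacaacc'
  #1 SA[1]=15  'aacc'
  #2 SA[2]=6  'abbcaccacaacc'
  #3 SA[3]=13  'acaacc'
  #4 SA[4]=4  'acabbcaccacaacc'
  #5 SA[5]=16  'acc'
  #6 SA[6]=10  'accacaacc'
  #7 SA[7]=0  'bbcaacabbcaccacaacc'
  #8 SA[8]=7  'bbcaccacaacc'
  #9 SA[9]=1  'bcaacabbcaccacaacc'
  #10 SA[10]=8  'bcaccacaacc'
  #11 SA[11]=18  'c'
  #12 SA[12]=2  'caacabbcaccacaacc'
  #13 SA[13]=14  'caacc'
  #14 SA[14]=5  'cabbcaccacaacc'
  #15 SA[15]=12  'cacaacc'
  #16 SA[16]=9  'caccacaacc'
  #17 SA[17]=17  'cc'
  #18 SA[18]=11  'ccacaacc'

SA = [3, 15, 6, 13, 4, 16, 10, 0, 7, 1, 8, 18, 2, 14, 5, 12, 9, 17, 11]
[i] adj suffixes → lcp
  [1] 3/15 → 3 ('aac')
  [2] 15/6 → 1 ('a')
  [3] 6/13 → 1 ('a')
  [4] 13/4 → 3 ('aca')
  [5] 4/16 → 2 ('ac')
  [6] 16/10 → 3 ('acc')
  [7] 10/0 → 0 ('')
  [8] 0/7 → 4 ('bbca')
  [9] 7/1 → 1 ('b')
  [10] 1/8 → 3 ('bca')
  [11] 8/18 → 0 ('')
  [12] 18/2 → 1 ('c')
  [13] 2/14 → 4 ('caac')
  [14] 14/5 → 2 ('ca')
  [15] 5/12 → 2 ('ca')
  [16] 12/9 → 3 ('cac')
  [17] 9/17 → 1 ('c')
  [18] 17/11 → 2 ('cc')

[0, 3, 1, 1, 3, 2, 3, 0, 4, 1, 3, 0, 1, 4, 2, 2, 3, 1, 2]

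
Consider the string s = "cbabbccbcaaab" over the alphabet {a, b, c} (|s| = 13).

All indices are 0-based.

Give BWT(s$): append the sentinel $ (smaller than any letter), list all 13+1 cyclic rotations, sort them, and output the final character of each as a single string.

bcaabacacbb$cb

rank  rotation        last
    0  $cbabbccbcaaab  b
    1  aaab$cbabbccbc  c
    2  aab$cbabbccbca  a
    3  ab$cbabbccbcaa  a
    4  abbccbcaaab$cb  b
    5  b$cbabbccbcaaa  a
    6  babbccbcaaab$c  c
    7  bbccbcaaab$cba  a
    8  bcaaab$cbabbcc  c
    9  bccbcaaab$cbab  b
   10  caaab$cbabbccb  b
   11  cbabbccbcaaab$  $
   12  cbcaaab$cbabbc  c
   13  ccbcaaab$cbabb  b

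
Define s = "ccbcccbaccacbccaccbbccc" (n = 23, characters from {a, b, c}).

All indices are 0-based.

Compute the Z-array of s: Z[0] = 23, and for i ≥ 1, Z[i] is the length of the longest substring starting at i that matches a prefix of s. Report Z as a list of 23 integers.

Z[0]=23
i=1: i≥r, start 0; Z[1]=1 grow→box=[1,2)
i=2: i≥r, start 0; Z[2]=0
i=3: i≥r, start 0; Z[3]=2 grow→box=[3,5)
i=4: min(r-i=1, Z[1]=1)=1; Z[4]=3 grow→box=[4,7)
i=5: min(r-i=2, Z[1]=1)=1; Z[5]=1
i=6: min(r-i=1, Z[2]=0)=0; Z[6]=0
i=7: i≥r, start 0; Z[7]=0
i=8: i≥r, start 0; Z[8]=2 grow→box=[8,10)
i=9: min(r-i=1, Z[1]=1)=1; Z[9]=1
i=10: i≥r, start 0; Z[10]=0
i=11: i≥r, start 0; Z[11]=1 grow→box=[11,12)
i=12: i≥r, start 0; Z[12]=0
i=13: i≥r, start 0; Z[13]=2 grow→box=[13,15)
i=14: min(r-i=1, Z[1]=1)=1; Z[14]=1
i=15: i≥r, start 0; Z[15]=0
i=16: i≥r, start 0; Z[16]=3 grow→box=[16,19)
i=17: min(r-i=2, Z[1]=1)=1; Z[17]=1
i=18: min(r-i=1, Z[2]=0)=0; Z[18]=0
i=19: i≥r, start 0; Z[19]=0
i=20: i≥r, start 0; Z[20]=2 grow→box=[20,22)
i=21: min(r-i=1, Z[1]=1)=1; Z[21]=2 grow→box=[21,23)
i=22: min(r-i=1, Z[1]=1)=1; Z[22]=1

[23, 1, 0, 2, 3, 1, 0, 0, 2, 1, 0, 1, 0, 2, 1, 0, 3, 1, 0, 0, 2, 2, 1]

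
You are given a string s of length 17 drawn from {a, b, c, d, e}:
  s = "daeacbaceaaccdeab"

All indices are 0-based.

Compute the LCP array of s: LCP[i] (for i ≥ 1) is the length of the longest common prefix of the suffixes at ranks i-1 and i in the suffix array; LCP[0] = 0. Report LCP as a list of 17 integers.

[0, 1, 1, 2, 2, 1, 0, 1, 0, 1, 1, 1, 0, 1, 0, 2, 2]

rank | idx | suffix
   0 |   9 | aaccdeab
   1 |  15 | ab
   2 |   3 | acbaceaaccdeab
   3 |  10 | accdeab
   4 |   6 | aceaaccdeab
   5 |   1 | aeacbaceaaccdeab
   6 |  16 | b
   7 |   5 | baceaaccdeab
   8 |   4 | cbaceaaccdeab
   9 |  11 | ccdeab
  10 |  12 | cdeab
  11 |   7 | ceaaccdeab
  12 |   0 | daeacbaceaaccdeab
  13 |  13 | deab
  14 |   8 | eaaccdeab
  15 |  14 | eab
  16 |   2 | eacbaceaaccdeab

SA = [9, 15, 3, 10, 6, 1, 16, 5, 4, 11, 12, 7, 0, 13, 8, 14, 2]
i: (SA[i-1],SA[i]) lcp shared
  1: (9,15) 1 'a'
  2: (15,3) 1 'a'
  3: (3,10) 2 'ac'
  4: (10,6) 2 'ac'
  5: (6,1) 1 'a'
  6: (1,16) 0 ''
  7: (16,5) 1 'b'
  8: (5,4) 0 ''
  9: (4,11) 1 'c'
  10: (11,12) 1 'c'
  11: (12,7) 1 'c'
  12: (7,0) 0 ''
  13: (0,13) 1 'd'
  14: (13,8) 0 ''
  15: (8,14) 2 'ea'
  16: (14,2) 2 'ea'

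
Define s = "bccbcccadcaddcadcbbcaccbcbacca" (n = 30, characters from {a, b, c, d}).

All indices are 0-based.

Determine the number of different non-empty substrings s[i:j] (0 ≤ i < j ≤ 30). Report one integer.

sorted suffixes:
  #0 SA[0]=29  'a'
  #1 SA[1]=26  'acca'
  #2 SA[2]=20  'accbcbacca'
  #3 SA[3]=7  'adcaddcadcbbcaccbcbacca'
  #4 SA[4]=14  'adcbbcaccbcbacca'
  #5 SA[5]=10  'addcadcbbcaccbcbacca'
  #6 SA[6]=25  'bacca'
  #7 SA[7]=17  'bbcaccbcbacca'
  #8 SA[8]=18  'bcaccbcbacca'
  #9 SA[9]=23  'bcbacca'
  #10 SA[10]=0  'bccbcccadcaddcadcbbcaccbcbacca'
  #11 SA[11]=3  'bcccadcaddcadcbbcaccbcbacca'
  #12 SA[12]=28  'ca'
  #13 SA[13]=19  'caccbcbacca'
  #14 SA[14]=6  'cadcaddcadcbbcaccbcbacca'
  #15 SA[15]=13  'cadcbbcaccbcbacca'
  #16 SA[16]=9  'caddcadcbbcaccbcbacca'
  #17 SA[17]=24  'cbacca'
  #18 SA[18]=16  'cbbcaccbcbacca'
  #19 SA[19]=22  'cbcbacca'
  #20 SA[20]=2  'cbcccadcaddcadcbbcaccbcbacca'
  #21 SA[21]=27  'cca'
  #22 SA[22]=5  'ccadcaddcadcbbcaccbcbacca'
  #23 SA[23]=21  'ccbcbacca'
  #24 SA[24]=1  'ccbcccadcaddcadcbbcaccbcbacca'
  #25 SA[25]=4  'cccadcaddcadcbbcaccbcbacca'
  #26 SA[26]=12  'dcadcbbcaccbcbacca'
  #27 SA[27]=8  'dcaddcadcbbcaccbcbacca'
  #28 SA[28]=15  'dcbbcaccbcbacca'
  #29 SA[29]=11  'ddcadcbbcaccbcbacca'

SA = [29, 26, 20, 7, 14, 10, 25, 17, 18, 23, 0, 3, 28, 19, 6, 13, 9, 24, 16, 22, 2, 27, 5, 21, 1, 4, 12, 8, 15, 11]
rank  pair      lcp
   1  s[29:],s[26:]  1  'a'
   2  s[26:],s[20:]  3  'acc'
   3  s[20:],s[7:]  1  'a'
   4  s[7:],s[14:]  3  'adc'
   5  s[14:],s[10:]  2  'ad'
   6  s[10:],s[25:]  0  ''
   7  s[25:],s[17:]  1  'b'
   8  s[17:],s[18:]  1  'b'
   9  s[18:],s[23:]  2  'bc'
  10  s[23:],s[0:]  2  'bc'
  11  s[0:],s[3:]  3  'bcc'
  12  s[3:],s[28:]  0  ''
  13  s[28:],s[19:]  2  'ca'
  14  s[19:],s[6:]  2  'ca'
  15  s[6:],s[13:]  4  'cadc'
  16  s[13:],s[9:]  3  'cad'
  17  s[9:],s[24:]  1  'c'
  18  s[24:],s[16:]  2  'cb'
  19  s[16:],s[22:]  2  'cb'
  20  s[22:],s[2:]  3  'cbc'
  21  s[2:],s[27:]  1  'c'
  22  s[27:],s[5:]  3  'cca'
  23  s[5:],s[21:]  2  'cc'
  24  s[21:],s[1:]  4  'ccbc'
  25  s[1:],s[4:]  2  'cc'
  26  s[4:],s[12:]  0  ''
  27  s[12:],s[8:]  4  'dcad'
  28  s[8:],s[15:]  2  'dc'
  29  s[15:],s[11:]  1  'd'

n(n+1)/2 = 30·31/2 = 465
Σ LCP = 0 + 1 + 3 + 1 + 3 + 2 + 0 + 1 + 1 + 2 + 2 + 3 + 0 + 2 + 2 + 4 + 3 + 1 + 2 + 2 + 3 + 1 + 3 + 2 + 4 + 2 + 0 + 4 + 2 + 1 = 57
distinct = 465 − 57 = 408

408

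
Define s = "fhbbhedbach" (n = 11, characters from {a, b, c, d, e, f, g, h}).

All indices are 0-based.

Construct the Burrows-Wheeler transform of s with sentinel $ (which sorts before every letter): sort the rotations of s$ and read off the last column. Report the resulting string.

hbdhbaeh$cfb

rank  rotation      last
    0  $fhbbhedbach  h
    1  ach$fhbbhedb  b
    2  bach$fhbbhed  d
    3  bbhedbach$fh  h
    4  bhedbach$fhb  b
    5  ch$fhbbhedba  a
    6  dbach$fhbbhe  e
    7  edbach$fhbbh  h
    8  fhbbhedbach$  $
    9  h$fhbbhedbac  c
   10  hbbhedbach$f  f
   11  hedbach$fhbb  b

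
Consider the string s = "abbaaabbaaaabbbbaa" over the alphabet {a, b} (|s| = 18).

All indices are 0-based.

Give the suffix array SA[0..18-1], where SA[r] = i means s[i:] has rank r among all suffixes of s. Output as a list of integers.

[17, 16, 8, 3, 9, 4, 10, 5, 0, 11, 15, 7, 2, 14, 6, 1, 13, 12]

sorted suffixes:
  #0 SA[0]=17  'a'
  #1 SA[1]=16  'aa'
  #2 SA[2]=8  'aaaabbbbaa'
  #3 SA[3]=3  'aaabbaaaabbbbaa'
  #4 SA[4]=9  'aaabbbbaa'
  #5 SA[5]=4  'aabbaaaabbbbaa'
  #6 SA[6]=10  'aabbbbaa'
  #7 SA[7]=5  'abbaaaabbbbaa'
  #8 SA[8]=0  'abbaaabbaaaabbbbaa'
  #9 SA[9]=11  'abbbbaa'
  #10 SA[10]=15  'baa'
  #11 SA[11]=7  'baaaabbbbaa'
  #12 SA[12]=2  'baaabbaaaabbbbaa'
  #13 SA[13]=14  'bbaa'
  #14 SA[14]=6  'bbaaaabbbbaa'
  #15 SA[15]=1  'bbaaabbaaaabbbbaa'
  #16 SA[16]=13  'bbbaa'
  #17 SA[17]=12  'bbbbaa'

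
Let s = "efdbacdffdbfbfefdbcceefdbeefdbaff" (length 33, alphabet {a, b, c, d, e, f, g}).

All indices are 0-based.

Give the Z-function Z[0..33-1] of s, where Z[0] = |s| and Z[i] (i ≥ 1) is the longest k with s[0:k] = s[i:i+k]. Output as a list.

[33, 0, 0, 0, 0, 0, 0, 0, 0, 0, 0, 0, 0, 0, 4, 0, 0, 0, 0, 0, 1, 4, 0, 0, 0, 1, 5, 0, 0, 0, 0, 0, 0]

Z[0]=33
i=1: i≥r, start 0; Z[1]=0
i=2: i≥r, start 0; Z[2]=0
i=3: i≥r, start 0; Z[3]=0
i=4: i≥r, start 0; Z[4]=0
i=5: i≥r, start 0; Z[5]=0
i=6: i≥r, start 0; Z[6]=0
i=7: i≥r, start 0; Z[7]=0
i=8: i≥r, start 0; Z[8]=0
i=9: i≥r, start 0; Z[9]=0
i=10: i≥r, start 0; Z[10]=0
i=11: i≥r, start 0; Z[11]=0
i=12: i≥r, start 0; Z[12]=0
i=13: i≥r, start 0; Z[13]=0
i=14: i≥r, start 0; Z[14]=4 extend→box=[14,18)
i=15: min(r-i=3, Z[1]=0)=0; Z[15]=0
i=16: min(r-i=2, Z[2]=0)=0; Z[16]=0
i=17: min(r-i=1, Z[3]=0)=0; Z[17]=0
i=18: i≥r, start 0; Z[18]=0
i=19: i≥r, start 0; Z[19]=0
i=20: i≥r, start 0; Z[20]=1 extend→box=[20,21)
i=21: i≥r, start 0; Z[21]=4 extend→box=[21,25)
i=22: min(r-i=3, Z[1]=0)=0; Z[22]=0
i=23: min(r-i=2, Z[2]=0)=0; Z[23]=0
i=24: min(r-i=1, Z[3]=0)=0; Z[24]=0
i=25: i≥r, start 0; Z[25]=1 extend→box=[25,26)
i=26: i≥r, start 0; Z[26]=5 extend→box=[26,31)
i=27: min(r-i=4, Z[1]=0)=0; Z[27]=0
i=28: min(r-i=3, Z[2]=0)=0; Z[28]=0
i=29: min(r-i=2, Z[3]=0)=0; Z[29]=0
i=30: min(r-i=1, Z[4]=0)=0; Z[30]=0
i=31: i≥r, start 0; Z[31]=0
i=32: i≥r, start 0; Z[32]=0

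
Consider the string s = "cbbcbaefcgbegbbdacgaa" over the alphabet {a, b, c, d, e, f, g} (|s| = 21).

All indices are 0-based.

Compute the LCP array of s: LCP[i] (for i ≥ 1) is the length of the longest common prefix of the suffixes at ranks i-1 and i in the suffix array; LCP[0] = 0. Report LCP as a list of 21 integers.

[0, 1, 1, 1, 0, 1, 2, 1, 1, 1, 0, 2, 1, 2, 0, 0, 1, 0, 0, 1, 2]

rank→(start, suffix):
  0 → (20, 'a')
  1 → (19, 'aa')
  2 → (16, 'acgaa')
  3 → (5, 'aefcgbegbbdacgaa')
  4 → (4, 'baefcgbegbbdacgaa')
  5 → (1, 'bbcbaefcgbegbbdacgaa')
  6 → (13, 'bbdacgaa')
  7 → (2, 'bcbaefcgbegbbdacgaa')
  8 → (14, 'bdacgaa')
  9 → (10, 'begbbdacgaa')
  10 → (3, 'cbaefcgbegbbdacgaa')
  11 → (0, 'cbbcbaefcgbegbbdacgaa')
  12 → (17, 'cgaa')
  13 → (8, 'cgbegbbdacgaa')
  14 → (15, 'dacgaa')
  15 → (6, 'efcgbegbbdacgaa')
  16 → (11, 'egbbdacgaa')
  17 → (7, 'fcgbegbbdacgaa')
  18 → (18, 'gaa')
  19 → (12, 'gbbdacgaa')
  20 → (9, 'gbegbbdacgaa')

SA = [20, 19, 16, 5, 4, 1, 13, 2, 14, 10, 3, 0, 17, 8, 15, 6, 11, 7, 18, 12, 9]
i: (SA[i-1],SA[i]) lcp shared
  1: (20,19) 1 'a'
  2: (19,16) 1 'a'
  3: (16,5) 1 'a'
  4: (5,4) 0 ''
  5: (4,1) 1 'b'
  6: (1,13) 2 'bb'
  7: (13,2) 1 'b'
  8: (2,14) 1 'b'
  9: (14,10) 1 'b'
  10: (10,3) 0 ''
  11: (3,0) 2 'cb'
  12: (0,17) 1 'c'
  13: (17,8) 2 'cg'
  14: (8,15) 0 ''
  15: (15,6) 0 ''
  16: (6,11) 1 'e'
  17: (11,7) 0 ''
  18: (7,18) 0 ''
  19: (18,12) 1 'g'
  20: (12,9) 2 'gb'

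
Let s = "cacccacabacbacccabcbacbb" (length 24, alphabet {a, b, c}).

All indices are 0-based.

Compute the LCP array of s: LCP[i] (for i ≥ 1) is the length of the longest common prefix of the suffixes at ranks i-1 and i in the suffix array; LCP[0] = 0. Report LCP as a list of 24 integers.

[0, 2, 1, 2, 3, 2, 5, 0, 1, 4, 3, 1, 1, 0, 3, 2, 3, 1, 4, 2, 1, 3, 2, 4]

sorted suffixes:
  #0 SA[0]=7  'abacbacccabcbacbb'
  #1 SA[1]=16  'abcbacbb'
  #2 SA[2]=5  'acabacbacccabcbacbb'
  #3 SA[3]=9  'acbacccabcbacbb'
  #4 SA[4]=20  'acbb'
  #5 SA[5]=12  'acccabcbacbb'
  #6 SA[6]=1  'acccacabacbacccabcbacbb'
  #7 SA[7]=23  'b'
  #8 SA[8]=8  'bacbacccabcbacbb'
  #9 SA[9]=19  'bacbb'
  #10 SA[10]=11  'bacccabcbacbb'
  #11 SA[11]=22  'bb'
  #12 SA[12]=17  'bcbacbb'
  #13 SA[13]=6  'cabacbacccabcbacbb'
  #14 SA[14]=15  'cabcbacbb'
  #15 SA[15]=4  'cacabacbacccabcbacbb'
  #16 SA[16]=0  'cacccacabacbacccabcbacbb'
  #17 SA[17]=18  'cbacbb'
  #18 SA[18]=10  'cbacccabcbacbb'
  #19 SA[19]=21  'cbb'
  #20 SA[20]=14  'ccabcbacbb'
  #21 SA[21]=3  'ccacabacbacccabcbacbb'
  #22 SA[22]=13  'cccabcbacbb'
  #23 SA[23]=2  'cccacabacbacccabcbacbb'

SA = [7, 16, 5, 9, 20, 12, 1, 23, 8, 19, 11, 22, 17, 6, 15, 4, 0, 18, 10, 21, 14, 3, 13, 2]
[i] adj suffixes → lcp
  [1] 7/16 → 2 ('ab')
  [2] 16/5 → 1 ('a')
  [3] 5/9 → 2 ('ac')
  [4] 9/20 → 3 ('acb')
  [5] 20/12 → 2 ('ac')
  [6] 12/1 → 5 ('accca')
  [7] 1/23 → 0 ('')
  [8] 23/8 → 1 ('b')
  [9] 8/19 → 4 ('bacb')
  [10] 19/11 → 3 ('bac')
  [11] 11/22 → 1 ('b')
  [12] 22/17 → 1 ('b')
  [13] 17/6 → 0 ('')
  [14] 6/15 → 3 ('cab')
  [15] 15/4 → 2 ('ca')
  [16] 4/0 → 3 ('cac')
  [17] 0/18 → 1 ('c')
  [18] 18/10 → 4 ('cbac')
  [19] 10/21 → 2 ('cb')
  [20] 21/14 → 1 ('c')
  [21] 14/3 → 3 ('cca')
  [22] 3/13 → 2 ('cc')
  [23] 13/2 → 4 ('ccca')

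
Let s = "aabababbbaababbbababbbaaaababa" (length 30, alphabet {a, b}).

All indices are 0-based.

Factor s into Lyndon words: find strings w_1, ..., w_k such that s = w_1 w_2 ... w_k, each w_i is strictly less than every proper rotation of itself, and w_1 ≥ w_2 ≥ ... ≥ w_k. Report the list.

emit factor 1: 'aabababbbaababbbababbb' (i=0, period=22)
emit factor 2: 'aaaabab' (i=22, period=7)
emit factor 3: 'a' (i=29, period=1)

["aabababbbaababbbababbb", "aaaabab", "a"]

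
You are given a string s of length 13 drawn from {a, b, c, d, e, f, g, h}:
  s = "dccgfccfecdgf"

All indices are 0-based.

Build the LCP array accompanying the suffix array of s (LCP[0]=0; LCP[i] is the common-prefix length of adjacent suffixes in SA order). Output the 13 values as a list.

rank→(start, suffix):
  0 → (5, 'ccfecdgf')
  1 → (1, 'ccgfccfecdgf')
  2 → (9, 'cdgf')
  3 → (6, 'cfecdgf')
  4 → (2, 'cgfccfecdgf')
  5 → (0, 'dccgfccfecdgf')
  6 → (10, 'dgf')
  7 → (8, 'ecdgf')
  8 → (12, 'f')
  9 → (4, 'fccfecdgf')
  10 → (7, 'fecdgf')
  11 → (11, 'gf')
  12 → (3, 'gfccfecdgf')

SA = [5, 1, 9, 6, 2, 0, 10, 8, 12, 4, 7, 11, 3]
i: (SA[i-1],SA[i]) lcp shared
  1: (5,1) 2 'cc'
  2: (1,9) 1 'c'
  3: (9,6) 1 'c'
  4: (6,2) 1 'c'
  5: (2,0) 0 ''
  6: (0,10) 1 'd'
  7: (10,8) 0 ''
  8: (8,12) 0 ''
  9: (12,4) 1 'f'
  10: (4,7) 1 'f'
  11: (7,11) 0 ''
  12: (11,3) 2 'gf'

[0, 2, 1, 1, 1, 0, 1, 0, 0, 1, 1, 0, 2]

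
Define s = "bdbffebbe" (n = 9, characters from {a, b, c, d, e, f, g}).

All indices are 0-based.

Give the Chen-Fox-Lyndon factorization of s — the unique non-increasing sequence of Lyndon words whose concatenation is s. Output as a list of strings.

emit factor 1: 'bdbffe' (i=0, period=6)
emit factor 2: 'bbe' (i=6, period=3)

["bdbffe", "bbe"]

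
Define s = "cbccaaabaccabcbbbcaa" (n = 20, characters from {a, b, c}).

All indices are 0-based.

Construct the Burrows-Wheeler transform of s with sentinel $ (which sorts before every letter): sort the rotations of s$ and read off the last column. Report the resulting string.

aaccaacbacbbacbccb$ba

rank  rotation               last
    0  $cbccaaabaccabcbbbcaa  a
    1  a$cbccaaabaccabcbbbca  a
    2  aa$cbccaaabaccabcbbbc  c
    3  aaabaccabcbbbcaa$cbcc  c
    4  aabaccabcbbbcaa$cbcca  a
    5  abaccabcbbbcaa$cbccaa  a
    6  abcbbbcaa$cbccaaabacc  c
    7  accabcbbbcaa$cbccaaab  b
    8  baccabcbbbcaa$cbccaaa  a
    9  bbbcaa$cbccaaabaccabc  c
   10  bbcaa$cbccaaabaccabcb  b
   11  bcaa$cbccaaabaccabcbb  b
   12  bcbbbcaa$cbccaaabacca  a
   13  bccaaabaccabcbbbcaa$c  c
   14  caa$cbccaaabaccabcbbb  b
   15  caaabaccabcbbbcaa$cbc  c
   16  cabcbbbcaa$cbccaaabac  c
   17  cbbbcaa$cbccaaabaccab  b
   18  cbccaaabaccabcbbbcaa$  $
   19  ccaaabaccabcbbbcaa$cb  b
   20  ccabcbbbcaa$cbccaaaba  a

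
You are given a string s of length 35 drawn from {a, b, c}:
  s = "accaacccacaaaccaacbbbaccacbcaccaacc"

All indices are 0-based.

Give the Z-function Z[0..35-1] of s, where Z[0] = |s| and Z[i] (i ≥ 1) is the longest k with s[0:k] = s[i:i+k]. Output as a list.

[35, 0, 0, 1, 3, 0, 0, 0, 2, 0, 1, 1, 6, 0, 0, 1, 2, 0, 0, 0, 0, 4, 0, 0, 2, 0, 0, 0, 7, 0, 0, 1, 3, 0, 0]

Z[0]=35
i=1: i≥r, start 0; Z[1]=0
i=2: i≥r, start 0; Z[2]=0
i=3: i≥r, start 0; Z[3]=1 grow→box=[3,4)
i=4: i≥r, start 0; Z[4]=3 grow→box=[4,7)
i=5: min(r-i=2, Z[1]=0)=0; Z[5]=0
i=6: min(r-i=1, Z[2]=0)=0; Z[6]=0
i=7: i≥r, start 0; Z[7]=0
i=8: i≥r, start 0; Z[8]=2 grow→box=[8,10)
i=9: min(r-i=1, Z[1]=0)=0; Z[9]=0
i=10: i≥r, start 0; Z[10]=1 grow→box=[10,11)
i=11: i≥r, start 0; Z[11]=1 grow→box=[11,12)
i=12: i≥r, start 0; Z[12]=6 grow→box=[12,18)
i=13: min(r-i=5, Z[1]=0)=0; Z[13]=0
i=14: min(r-i=4, Z[2]=0)=0; Z[14]=0
i=15: min(r-i=3, Z[3]=1)=1; Z[15]=1
i=16: min(r-i=2, Z[4]=3)=2; Z[16]=2
i=17: min(r-i=1, Z[5]=0)=0; Z[17]=0
i=18: i≥r, start 0; Z[18]=0
i=19: i≥r, start 0; Z[19]=0
i=20: i≥r, start 0; Z[20]=0
i=21: i≥r, start 0; Z[21]=4 grow→box=[21,25)
i=22: min(r-i=3, Z[1]=0)=0; Z[22]=0
i=23: min(r-i=2, Z[2]=0)=0; Z[23]=0
i=24: min(r-i=1, Z[3]=1)=1; Z[24]=2 grow→box=[24,26)
i=25: min(r-i=1, Z[1]=0)=0; Z[25]=0
i=26: i≥r, start 0; Z[26]=0
i=27: i≥r, start 0; Z[27]=0
i=28: i≥r, start 0; Z[28]=7 grow→box=[28,35)
i=29: min(r-i=6, Z[1]=0)=0; Z[29]=0
i=30: min(r-i=5, Z[2]=0)=0; Z[30]=0
i=31: min(r-i=4, Z[3]=1)=1; Z[31]=1
i=32: min(r-i=3, Z[4]=3)=3; Z[32]=3
i=33: min(r-i=2, Z[5]=0)=0; Z[33]=0
i=34: min(r-i=1, Z[6]=0)=0; Z[34]=0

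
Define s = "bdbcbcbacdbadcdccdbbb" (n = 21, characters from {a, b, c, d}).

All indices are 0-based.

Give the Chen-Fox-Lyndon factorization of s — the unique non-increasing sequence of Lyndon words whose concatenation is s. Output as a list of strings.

emit factor 1: 'bd' (i=0, period=2)
emit factor 2: 'bc' (i=2, period=2)
emit factor 3: 'bc' (i=4, period=2)
emit factor 4: 'b' (i=6, period=1)
emit factor 5: 'acdbadcdccdbbb' (i=7, period=14)

["bd", "bc", "bc", "b", "acdbadcdccdbbb"]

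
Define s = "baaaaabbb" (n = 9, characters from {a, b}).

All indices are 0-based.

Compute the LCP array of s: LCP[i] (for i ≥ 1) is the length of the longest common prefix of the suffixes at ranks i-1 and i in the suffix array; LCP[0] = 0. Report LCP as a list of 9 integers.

rank→(start, suffix):
  0 → (1, 'aaaaabbb')
  1 → (2, 'aaaabbb')
  2 → (3, 'aaabbb')
  3 → (4, 'aabbb')
  4 → (5, 'abbb')
  5 → (8, 'b')
  6 → (0, 'baaaaabbb')
  7 → (7, 'bb')
  8 → (6, 'bbb')

SA = [1, 2, 3, 4, 5, 8, 0, 7, 6]
i: (SA[i-1],SA[i]) lcp shared
  1: (1,2) 4 'aaaa'
  2: (2,3) 3 'aaa'
  3: (3,4) 2 'aa'
  4: (4,5) 1 'a'
  5: (5,8) 0 ''
  6: (8,0) 1 'b'
  7: (0,7) 1 'b'
  8: (7,6) 2 'bb'

[0, 4, 3, 2, 1, 0, 1, 1, 2]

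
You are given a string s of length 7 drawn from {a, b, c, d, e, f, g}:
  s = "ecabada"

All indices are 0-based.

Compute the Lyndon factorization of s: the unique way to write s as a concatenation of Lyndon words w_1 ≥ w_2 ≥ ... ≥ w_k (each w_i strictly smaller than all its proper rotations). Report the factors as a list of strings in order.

["e", "c", "abad", "a"]

emit factor 1: 'e' (i=0, period=1)
emit factor 2: 'c' (i=1, period=1)
emit factor 3: 'abad' (i=2, period=4)
emit factor 4: 'a' (i=6, period=1)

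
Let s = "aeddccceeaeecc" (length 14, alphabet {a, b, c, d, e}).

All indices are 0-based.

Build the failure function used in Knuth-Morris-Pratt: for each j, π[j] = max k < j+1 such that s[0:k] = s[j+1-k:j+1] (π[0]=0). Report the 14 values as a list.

[0, 0, 0, 0, 0, 0, 0, 0, 0, 1, 2, 0, 0, 0]

π[0] = 0
j=1 s[j]='e': π[1]=0 (border '')
j=2 s[j]='d': π[2]=0 (border '')
j=3 s[j]='d': π[3]=0 (border '')
j=4 s[j]='c': π[4]=0 (border '')
j=5 s[j]='c': π[5]=0 (border '')
j=6 s[j]='c': π[6]=0 (border '')
j=7 s[j]='e': π[7]=0 (border '')
j=8 s[j]='e': π[8]=0 (border '')
j=9 s[j]='a': π[9]=1 (border 'a')
j=10 s[j]='e': π[10]=2 (border 'ae')
j=11 s[j]='e': k: 2→0; π[11]=0 (border '')
j=12 s[j]='c': π[12]=0 (border '')
j=13 s[j]='c': π[13]=0 (border '')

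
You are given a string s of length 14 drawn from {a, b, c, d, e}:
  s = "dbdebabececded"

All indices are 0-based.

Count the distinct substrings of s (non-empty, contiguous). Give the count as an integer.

94

sorted suffixes:
  #0 SA[0]=5  'abececded'
  #1 SA[1]=4  'babececded'
  #2 SA[2]=1  'bdebabececded'
  #3 SA[3]=6  'bececded'
  #4 SA[4]=10  'cded'
  #5 SA[5]=8  'cecded'
  #6 SA[6]=13  'd'
  #7 SA[7]=0  'dbdebabececded'
  #8 SA[8]=2  'debabececded'
  #9 SA[9]=11  'ded'
  #10 SA[10]=3  'ebabececded'
  #11 SA[11]=9  'ecded'
  #12 SA[12]=7  'ececded'
  #13 SA[13]=12  'ed'

SA = [5, 4, 1, 6, 10, 8, 13, 0, 2, 11, 3, 9, 7, 12]
i: (SA[i-1],SA[i]) lcp shared
  1: (5,4) 0 ''
  2: (4,1) 1 'b'
  3: (1,6) 1 'b'
  4: (6,10) 0 ''
  5: (10,8) 1 'c'
  6: (8,13) 0 ''
  7: (13,0) 1 'd'
  8: (0,2) 1 'd'
  9: (2,11) 2 'de'
  10: (11,3) 0 ''
  11: (3,9) 1 'e'
  12: (9,7) 2 'ec'
  13: (7,12) 1 'e'

n(n+1)/2 = 14·15/2 = 105
Σ LCP = 0 + 0 + 1 + 1 + 0 + 1 + 0 + 1 + 1 + 2 + 0 + 1 + 2 + 1 = 11
distinct = 105 − 11 = 94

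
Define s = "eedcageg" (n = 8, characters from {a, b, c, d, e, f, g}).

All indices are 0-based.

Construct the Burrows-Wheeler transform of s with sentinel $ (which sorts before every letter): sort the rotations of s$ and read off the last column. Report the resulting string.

gcdee$gea

rank  rotation   last
    0  $eedcageg  g
    1  ageg$eedc  c
    2  cageg$eed  d
    3  dcageg$ee  e
    4  edcageg$e  e
    5  eedcageg$  $
    6  eg$eedcag  g
    7  g$eedcage  e
    8  geg$eedca  a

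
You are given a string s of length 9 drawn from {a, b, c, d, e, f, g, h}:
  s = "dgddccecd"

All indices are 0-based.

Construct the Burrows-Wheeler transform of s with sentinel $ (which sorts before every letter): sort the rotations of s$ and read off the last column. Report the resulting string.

ddeccdg$cd

rank  rotation    last
    0  $dgddccecd  d
    1  ccecd$dgdd  d
    2  cd$dgddcce  e
    3  cecd$dgddc  c
    4  d$dgddccec  c
    5  dccecd$dgd  d
    6  ddccecd$dg  g
    7  dgddccecd$  $
    8  ecd$dgddcc  c
    9  gddccecd$d  d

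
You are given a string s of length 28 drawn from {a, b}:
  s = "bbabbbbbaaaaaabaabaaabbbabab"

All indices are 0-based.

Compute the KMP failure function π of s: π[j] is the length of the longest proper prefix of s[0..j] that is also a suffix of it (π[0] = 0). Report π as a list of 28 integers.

π[0] = 0
j=1 s[j]='b': π[1]=1 (border 'b')
j=2 s[j]='a': k: 1→0; π[2]=0 (border '')
j=3 s[j]='b': π[3]=1 (border 'b')
j=4 s[j]='b': π[4]=2 (border 'bb')
j=5 s[j]='b': k: 2→1; π[5]=2 (border 'bb')
j=6 s[j]='b': k: 2→1; π[6]=2 (border 'bb')
j=7 s[j]='b': k: 2→1; π[7]=2 (border 'bb')
j=8 s[j]='a': π[8]=3 (border 'bba')
j=9 s[j]='a': k: 3→0; π[9]=0 (border '')
j=10 s[j]='a': π[10]=0 (border '')
j=11 s[j]='a': π[11]=0 (border '')
j=12 s[j]='a': π[12]=0 (border '')
j=13 s[j]='a': π[13]=0 (border '')
j=14 s[j]='b': π[14]=1 (border 'b')
j=15 s[j]='a': k: 1→0; π[15]=0 (border '')
j=16 s[j]='a': π[16]=0 (border '')
j=17 s[j]='b': π[17]=1 (border 'b')
j=18 s[j]='a': k: 1→0; π[18]=0 (border '')
j=19 s[j]='a': π[19]=0 (border '')
j=20 s[j]='a': π[20]=0 (border '')
j=21 s[j]='b': π[21]=1 (border 'b')
j=22 s[j]='b': π[22]=2 (border 'bb')
j=23 s[j]='b': k: 2→1; π[23]=2 (border 'bb')
j=24 s[j]='a': π[24]=3 (border 'bba')
j=25 s[j]='b': π[25]=4 (border 'bbab')
j=26 s[j]='a': k: 4→1→0; π[26]=0 (border '')
j=27 s[j]='b': π[27]=1 (border 'b')

[0, 1, 0, 1, 2, 2, 2, 2, 3, 0, 0, 0, 0, 0, 1, 0, 0, 1, 0, 0, 0, 1, 2, 2, 3, 4, 0, 1]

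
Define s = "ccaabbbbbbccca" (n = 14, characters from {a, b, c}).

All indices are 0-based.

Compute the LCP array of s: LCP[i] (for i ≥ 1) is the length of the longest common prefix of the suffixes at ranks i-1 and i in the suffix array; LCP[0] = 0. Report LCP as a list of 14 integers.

[0, 1, 1, 0, 5, 4, 3, 2, 1, 0, 2, 1, 3, 2]

rank→(start, suffix):
  0 → (13, 'a')
  1 → (2, 'aabbbbbbccca')
  2 → (3, 'abbbbbbccca')
  3 → (4, 'bbbbbbccca')
  4 → (5, 'bbbbbccca')
  5 → (6, 'bbbbccca')
  6 → (7, 'bbbccca')
  7 → (8, 'bbccca')
  8 → (9, 'bccca')
  9 → (12, 'ca')
  10 → (1, 'caabbbbbbccca')
  11 → (11, 'cca')
  12 → (0, 'ccaabbbbbbccca')
  13 → (10, 'ccca')

SA = [13, 2, 3, 4, 5, 6, 7, 8, 9, 12, 1, 11, 0, 10]
[i] adj suffixes → lcp
  [1] 13/2 → 1 ('a')
  [2] 2/3 → 1 ('a')
  [3] 3/4 → 0 ('')
  [4] 4/5 → 5 ('bbbbb')
  [5] 5/6 → 4 ('bbbb')
  [6] 6/7 → 3 ('bbb')
  [7] 7/8 → 2 ('bb')
  [8] 8/9 → 1 ('b')
  [9] 9/12 → 0 ('')
  [10] 12/1 → 2 ('ca')
  [11] 1/11 → 1 ('c')
  [12] 11/0 → 3 ('cca')
  [13] 0/10 → 2 ('cc')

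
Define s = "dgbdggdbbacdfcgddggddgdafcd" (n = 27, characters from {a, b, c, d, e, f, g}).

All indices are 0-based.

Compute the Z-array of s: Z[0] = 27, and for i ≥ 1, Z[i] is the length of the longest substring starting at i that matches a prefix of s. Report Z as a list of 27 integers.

[27, 0, 0, 2, 0, 0, 1, 0, 0, 0, 0, 1, 0, 0, 0, 1, 2, 0, 0, 1, 2, 0, 1, 0, 0, 0, 1]

Z[0]=27
i=1: fresh scan; Z[1]=0
i=2: fresh scan; Z[2]=0
i=3: fresh scan; Z[3]=2 extend→box=[3,5)
i=4: min(r-i=1, Z[1]=0)=0; Z[4]=0
i=5: fresh scan; Z[5]=0
i=6: fresh scan; Z[6]=1 extend→box=[6,7)
i=7: fresh scan; Z[7]=0
i=8: fresh scan; Z[8]=0
i=9: fresh scan; Z[9]=0
i=10: fresh scan; Z[10]=0
i=11: fresh scan; Z[11]=1 extend→box=[11,12)
i=12: fresh scan; Z[12]=0
i=13: fresh scan; Z[13]=0
i=14: fresh scan; Z[14]=0
i=15: fresh scan; Z[15]=1 extend→box=[15,16)
i=16: fresh scan; Z[16]=2 extend→box=[16,18)
i=17: min(r-i=1, Z[1]=0)=0; Z[17]=0
i=18: fresh scan; Z[18]=0
i=19: fresh scan; Z[19]=1 extend→box=[19,20)
i=20: fresh scan; Z[20]=2 extend→box=[20,22)
i=21: min(r-i=1, Z[1]=0)=0; Z[21]=0
i=22: fresh scan; Z[22]=1 extend→box=[22,23)
i=23: fresh scan; Z[23]=0
i=24: fresh scan; Z[24]=0
i=25: fresh scan; Z[25]=0
i=26: fresh scan; Z[26]=1 extend→box=[26,27)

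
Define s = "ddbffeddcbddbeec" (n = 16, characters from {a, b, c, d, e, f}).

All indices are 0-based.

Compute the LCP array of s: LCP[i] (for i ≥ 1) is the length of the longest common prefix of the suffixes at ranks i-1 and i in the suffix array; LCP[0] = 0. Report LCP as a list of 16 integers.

rank→(start, suffix):
  0 → (9, 'bddbeec')
  1 → (12, 'beec')
  2 → (2, 'bffeddcbddbeec')
  3 → (15, 'c')
  4 → (8, 'cbddbeec')
  5 → (11, 'dbeec')
  6 → (1, 'dbffeddcbddbeec')
  7 → (7, 'dcbddbeec')
  8 → (10, 'ddbeec')
  9 → (0, 'ddbffeddcbddbeec')
  10 → (6, 'ddcbddbeec')
  11 → (14, 'ec')
  12 → (5, 'eddcbddbeec')
  13 → (13, 'eec')
  14 → (4, 'feddcbddbeec')
  15 → (3, 'ffeddcbddbeec')

SA = [9, 12, 2, 15, 8, 11, 1, 7, 10, 0, 6, 14, 5, 13, 4, 3]
rank  pair      lcp
   1  s[9:],s[12:]  1  'b'
   2  s[12:],s[2:]  1  'b'
   3  s[2:],s[15:]  0  ''
   4  s[15:],s[8:]  1  'c'
   5  s[8:],s[11:]  0  ''
   6  s[11:],s[1:]  2  'db'
   7  s[1:],s[7:]  1  'd'
   8  s[7:],s[10:]  1  'd'
   9  s[10:],s[0:]  3  'ddb'
  10  s[0:],s[6:]  2  'dd'
  11  s[6:],s[14:]  0  ''
  12  s[14:],s[5:]  1  'e'
  13  s[5:],s[13:]  1  'e'
  14  s[13:],s[4:]  0  ''
  15  s[4:],s[3:]  1  'f'

[0, 1, 1, 0, 1, 0, 2, 1, 1, 3, 2, 0, 1, 1, 0, 1]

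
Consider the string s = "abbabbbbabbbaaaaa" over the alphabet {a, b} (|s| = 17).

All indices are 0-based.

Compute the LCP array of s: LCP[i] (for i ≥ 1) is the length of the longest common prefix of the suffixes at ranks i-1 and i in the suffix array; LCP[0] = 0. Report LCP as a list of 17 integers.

[0, 1, 2, 3, 4, 1, 3, 4, 0, 2, 5, 1, 3, 6, 2, 4, 3]

rank | idx | suffix
   0 |  16 | a
   1 |  15 | aa
   2 |  14 | aaa
   3 |  13 | aaaa
   4 |  12 | aaaaa
   5 |   0 | abbabbbbabbbaaaaa
   6 |   8 | abbbaaaaa
   7 |   3 | abbbbabbbaaaaa
   8 |  11 | baaaaa
   9 |   7 | babbbaaaaa
  10 |   2 | babbbbabbbaaaaa
  11 |  10 | bbaaaaa
  12 |   6 | bbabbbaaaaa
  13 |   1 | bbabbbbabbbaaaaa
  14 |   9 | bbbaaaaa
  15 |   5 | bbbabbbaaaaa
  16 |   4 | bbbbabbbaaaaa

SA = [16, 15, 14, 13, 12, 0, 8, 3, 11, 7, 2, 10, 6, 1, 9, 5, 4]
rank  pair      lcp
   1  s[16:],s[15:]  1  'a'
   2  s[15:],s[14:]  2  'aa'
   3  s[14:],s[13:]  3  'aaa'
   4  s[13:],s[12:]  4  'aaaa'
   5  s[12:],s[0:]  1  'a'
   6  s[0:],s[8:]  3  'abb'
   7  s[8:],s[3:]  4  'abbb'
   8  s[3:],s[11:]  0  ''
   9  s[11:],s[7:]  2  'ba'
  10  s[7:],s[2:]  5  'babbb'
  11  s[2:],s[10:]  1  'b'
  12  s[10:],s[6:]  3  'bba'
  13  s[6:],s[1:]  6  'bbabbb'
  14  s[1:],s[9:]  2  'bb'
  15  s[9:],s[5:]  4  'bbba'
  16  s[5:],s[4:]  3  'bbb'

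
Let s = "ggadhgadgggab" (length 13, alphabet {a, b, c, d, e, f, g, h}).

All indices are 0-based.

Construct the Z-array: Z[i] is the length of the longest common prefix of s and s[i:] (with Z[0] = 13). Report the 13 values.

Z[0]=13
i=1: outside box; Z[1]=1 extend→box=[1,2)
i=2: outside box; Z[2]=0
i=3: outside box; Z[3]=0
i=4: outside box; Z[4]=0
i=5: outside box; Z[5]=1 extend→box=[5,6)
i=6: outside box; Z[6]=0
i=7: outside box; Z[7]=0
i=8: outside box; Z[8]=2 extend→box=[8,10)
i=9: min(r-i=1, Z[1]=1)=1; Z[9]=3 extend→box=[9,12)
i=10: min(r-i=2, Z[1]=1)=1; Z[10]=1
i=11: min(r-i=1, Z[2]=0)=0; Z[11]=0
i=12: outside box; Z[12]=0

[13, 1, 0, 0, 0, 1, 0, 0, 2, 3, 1, 0, 0]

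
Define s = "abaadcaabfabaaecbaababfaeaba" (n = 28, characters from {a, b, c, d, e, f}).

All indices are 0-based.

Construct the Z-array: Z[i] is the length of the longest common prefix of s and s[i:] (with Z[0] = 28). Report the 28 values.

Z[0]=28
i=1: i≥r, start 0; Z[1]=0
i=2: i≥r, start 0; Z[2]=1 extend→box=[2,3)
i=3: i≥r, start 0; Z[3]=1 extend→box=[3,4)
i=4: i≥r, start 0; Z[4]=0
i=5: i≥r, start 0; Z[5]=0
i=6: i≥r, start 0; Z[6]=1 extend→box=[6,7)
i=7: i≥r, start 0; Z[7]=2 extend→box=[7,9)
i=8: min(r-i=1, Z[1]=0)=0; Z[8]=0
i=9: i≥r, start 0; Z[9]=0
i=10: i≥r, start 0; Z[10]=4 extend→box=[10,14)
i=11: min(r-i=3, Z[1]=0)=0; Z[11]=0
i=12: min(r-i=2, Z[2]=1)=1; Z[12]=1
i=13: min(r-i=1, Z[3]=1)=1; Z[13]=1
i=14: i≥r, start 0; Z[14]=0
i=15: i≥r, start 0; Z[15]=0
i=16: i≥r, start 0; Z[16]=0
i=17: i≥r, start 0; Z[17]=1 extend→box=[17,18)
i=18: i≥r, start 0; Z[18]=3 extend→box=[18,21)
i=19: min(r-i=2, Z[1]=0)=0; Z[19]=0
i=20: min(r-i=1, Z[2]=1)=1; Z[20]=2 extend→box=[20,22)
i=21: min(r-i=1, Z[1]=0)=0; Z[21]=0
i=22: i≥r, start 0; Z[22]=0
i=23: i≥r, start 0; Z[23]=1 extend→box=[23,24)
i=24: i≥r, start 0; Z[24]=0
i=25: i≥r, start 0; Z[25]=3 extend→box=[25,28)
i=26: min(r-i=2, Z[1]=0)=0; Z[26]=0
i=27: min(r-i=1, Z[2]=1)=1; Z[27]=1

[28, 0, 1, 1, 0, 0, 1, 2, 0, 0, 4, 0, 1, 1, 0, 0, 0, 1, 3, 0, 2, 0, 0, 1, 0, 3, 0, 1]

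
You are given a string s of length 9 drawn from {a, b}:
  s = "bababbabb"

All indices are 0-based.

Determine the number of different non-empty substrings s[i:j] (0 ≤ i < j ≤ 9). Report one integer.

rank | idx | suffix
   0 |   1 | ababbabb
   1 |   6 | abb
   2 |   3 | abbabb
   3 |   8 | b
   4 |   0 | bababbabb
   5 |   5 | babb
   6 |   2 | babbabb
   7 |   7 | bb
   8 |   4 | bbabb

SA = [1, 6, 3, 8, 0, 5, 2, 7, 4]
rank  pair      lcp
   1  s[1:],s[6:]  2  'ab'
   2  s[6:],s[3:]  3  'abb'
   3  s[3:],s[8:]  0  ''
   4  s[8:],s[0:]  1  'b'
   5  s[0:],s[5:]  3  'bab'
   6  s[5:],s[2:]  4  'babb'
   7  s[2:],s[7:]  1  'b'
   8  s[7:],s[4:]  2  'bb'

n(n+1)/2 = 9·10/2 = 45
Σ LCP = 0 + 2 + 3 + 0 + 1 + 3 + 4 + 1 + 2 = 16
distinct = 45 − 16 = 29

29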